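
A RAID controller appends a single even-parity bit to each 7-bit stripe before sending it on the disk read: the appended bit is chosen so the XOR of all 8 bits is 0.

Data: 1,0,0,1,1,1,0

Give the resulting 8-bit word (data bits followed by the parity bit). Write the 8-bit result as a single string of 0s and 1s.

10011100

XOR of the 7 data bits: 1⊕0⊕0⊕1⊕1⊕1⊕0 = 0
Parity bit = 0 (so all 8 bits XOR to 0).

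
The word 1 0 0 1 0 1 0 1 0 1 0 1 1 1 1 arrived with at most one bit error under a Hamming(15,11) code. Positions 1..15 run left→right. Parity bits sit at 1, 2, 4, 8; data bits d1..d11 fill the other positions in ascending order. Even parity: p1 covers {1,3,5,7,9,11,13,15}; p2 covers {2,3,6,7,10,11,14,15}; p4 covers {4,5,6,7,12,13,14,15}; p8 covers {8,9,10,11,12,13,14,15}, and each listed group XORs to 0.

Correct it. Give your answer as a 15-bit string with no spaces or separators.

s1 (pos 1,3,5,7,9,11,13,15): 1⊕0⊕0⊕0⊕0⊕0⊕1⊕1 = 1
s2 (pos 2,3,6,7,10,11,14,15): 0⊕0⊕1⊕0⊕1⊕0⊕1⊕1 = 0
s4 (pos 4,5,6,7,12,13,14,15): 1⊕0⊕1⊕0⊕1⊕1⊕1⊕1 = 0
s8 (pos 8,9,10,11,12,13,14,15): 1⊕0⊕1⊕0⊕1⊕1⊕1⊕1 = 0
Syndrome s8…s1 = 0001 → error at position 1.
Flip position 1: 100101010101111 → 000101010101111

000101010101111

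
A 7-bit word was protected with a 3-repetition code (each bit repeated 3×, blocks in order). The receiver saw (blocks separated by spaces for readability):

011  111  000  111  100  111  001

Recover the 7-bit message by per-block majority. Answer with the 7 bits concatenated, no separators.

1101010

Block 1 (011): 2 ones → 1
Block 2 (111): 3 ones → 1
Block 3 (000): 0 ones → 0
Block 4 (111): 3 ones → 1
Block 5 (100): 1 one → 0
Block 6 (111): 3 ones → 1
Block 7 (001): 1 one → 0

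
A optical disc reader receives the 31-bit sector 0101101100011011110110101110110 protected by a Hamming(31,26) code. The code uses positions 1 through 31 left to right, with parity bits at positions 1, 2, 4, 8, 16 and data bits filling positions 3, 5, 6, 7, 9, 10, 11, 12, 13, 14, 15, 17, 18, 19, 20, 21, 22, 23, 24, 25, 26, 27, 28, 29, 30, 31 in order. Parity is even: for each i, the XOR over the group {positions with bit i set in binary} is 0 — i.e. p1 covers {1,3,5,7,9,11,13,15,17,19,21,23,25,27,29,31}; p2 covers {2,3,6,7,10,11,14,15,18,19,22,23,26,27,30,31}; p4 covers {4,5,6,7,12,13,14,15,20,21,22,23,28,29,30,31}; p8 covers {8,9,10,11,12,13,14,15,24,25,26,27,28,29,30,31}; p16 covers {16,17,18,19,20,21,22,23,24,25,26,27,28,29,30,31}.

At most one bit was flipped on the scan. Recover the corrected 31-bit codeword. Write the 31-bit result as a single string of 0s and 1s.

0101101100011011110110101111110

s1 (pos 1,3,5,7,9,11,13,15,17,19,21,23,25,27,29,31): 0⊕0⊕1⊕1⊕0⊕0⊕1⊕1⊕1⊕0⊕1⊕1⊕1⊕1⊕1⊕0 = 0
s2 (pos 2,3,6,7,10,11,14,15,18,19,22,23,26,27,30,31): 1⊕0⊕0⊕1⊕0⊕0⊕0⊕1⊕1⊕0⊕0⊕1⊕1⊕1⊕1⊕0 = 0
s4 (pos 4,5,6,7,12,13,14,15,20,21,22,23,28,29,30,31): 1⊕1⊕0⊕1⊕1⊕1⊕0⊕1⊕1⊕1⊕0⊕1⊕0⊕1⊕1⊕0 = 1
s8 (pos 8,9,10,11,12,13,14,15,24,25,26,27,28,29,30,31): 1⊕0⊕0⊕0⊕1⊕1⊕0⊕1⊕0⊕1⊕1⊕1⊕0⊕1⊕1⊕0 = 1
s16 (pos 16,17,18,19,20,21,22,23,24,25,26,27,28,29,30,31): 1⊕1⊕1⊕0⊕1⊕1⊕0⊕1⊕0⊕1⊕1⊕1⊕0⊕1⊕1⊕0 = 1
Syndrome s16…s1 = 11100 → error at position 28.
Flip position 28: 0101101100011011110110101110110 → 0101101100011011110110101111110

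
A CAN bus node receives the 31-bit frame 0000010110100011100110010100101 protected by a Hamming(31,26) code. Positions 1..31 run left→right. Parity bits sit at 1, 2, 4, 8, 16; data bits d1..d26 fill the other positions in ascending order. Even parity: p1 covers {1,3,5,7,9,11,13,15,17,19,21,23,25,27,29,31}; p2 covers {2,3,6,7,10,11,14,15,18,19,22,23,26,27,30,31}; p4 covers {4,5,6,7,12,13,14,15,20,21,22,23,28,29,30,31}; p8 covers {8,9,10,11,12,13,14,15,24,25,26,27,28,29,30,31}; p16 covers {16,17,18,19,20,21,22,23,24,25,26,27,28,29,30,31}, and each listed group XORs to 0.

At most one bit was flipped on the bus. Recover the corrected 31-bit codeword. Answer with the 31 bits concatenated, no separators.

0010010110100011100110010100101

s1 (pos 1,3,5,7,9,11,13,15,17,19,21,23,25,27,29,31): 0⊕0⊕0⊕0⊕1⊕1⊕0⊕1⊕1⊕0⊕1⊕0⊕0⊕0⊕1⊕1 = 1
s2 (pos 2,3,6,7,10,11,14,15,18,19,22,23,26,27,30,31): 0⊕0⊕1⊕0⊕0⊕1⊕0⊕1⊕0⊕0⊕0⊕0⊕1⊕0⊕0⊕1 = 1
s4 (pos 4,5,6,7,12,13,14,15,20,21,22,23,28,29,30,31): 0⊕0⊕1⊕0⊕0⊕0⊕0⊕1⊕1⊕1⊕0⊕0⊕0⊕1⊕0⊕1 = 0
s8 (pos 8,9,10,11,12,13,14,15,24,25,26,27,28,29,30,31): 1⊕1⊕0⊕1⊕0⊕0⊕0⊕1⊕1⊕0⊕1⊕0⊕0⊕1⊕0⊕1 = 0
s16 (pos 16,17,18,19,20,21,22,23,24,25,26,27,28,29,30,31): 1⊕1⊕0⊕0⊕1⊕1⊕0⊕0⊕1⊕0⊕1⊕0⊕0⊕1⊕0⊕1 = 0
Syndrome s16…s1 = 00011 → error at position 3.
Flip position 3: 0000010110100011100110010100101 → 0010010110100011100110010100101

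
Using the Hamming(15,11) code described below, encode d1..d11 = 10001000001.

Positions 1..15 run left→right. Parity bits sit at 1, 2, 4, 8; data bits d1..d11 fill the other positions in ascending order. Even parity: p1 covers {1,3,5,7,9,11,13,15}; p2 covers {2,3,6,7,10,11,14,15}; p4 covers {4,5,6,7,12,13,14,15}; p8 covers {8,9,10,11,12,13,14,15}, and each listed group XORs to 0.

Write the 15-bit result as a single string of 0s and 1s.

101100001000001

Place data at non-parity positions: p1 p2 1 p4 0 0 0 p8 1 0 0 0 0 0 1
p1 (pos 1,3,5,7,9,11,13,15): XOR of data positions = 1⊕0⊕0⊕1⊕0⊕0⊕1 = 1
p2 (pos 2,3,6,7,10,11,14,15): XOR of data positions = 1⊕0⊕0⊕0⊕0⊕0⊕1 = 0
p4 (pos 4,5,6,7,12,13,14,15): XOR of data positions = 0⊕0⊕0⊕0⊕0⊕0⊕1 = 1
p8 (pos 8,9,10,11,12,13,14,15): XOR of data positions = 1⊕0⊕0⊕0⊕0⊕0⊕1 = 0
Codeword: 101100001000001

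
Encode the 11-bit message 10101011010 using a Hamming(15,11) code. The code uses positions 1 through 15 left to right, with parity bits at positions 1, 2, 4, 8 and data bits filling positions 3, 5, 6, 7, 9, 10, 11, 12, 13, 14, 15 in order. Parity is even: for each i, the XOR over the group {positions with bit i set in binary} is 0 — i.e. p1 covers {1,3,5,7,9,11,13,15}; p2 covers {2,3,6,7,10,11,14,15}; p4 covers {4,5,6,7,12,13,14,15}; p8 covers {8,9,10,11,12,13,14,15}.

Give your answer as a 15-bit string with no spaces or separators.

101101001011010

Place data at non-parity positions: p1 p2 1 p4 0 1 0 p8 1 0 1 1 0 1 0
p1 (pos 1,3,5,7,9,11,13,15): XOR of data positions = 1⊕0⊕0⊕1⊕1⊕0⊕0 = 1
p2 (pos 2,3,6,7,10,11,14,15): XOR of data positions = 1⊕1⊕0⊕0⊕1⊕1⊕0 = 0
p4 (pos 4,5,6,7,12,13,14,15): XOR of data positions = 0⊕1⊕0⊕1⊕0⊕1⊕0 = 1
p8 (pos 8,9,10,11,12,13,14,15): XOR of data positions = 1⊕0⊕1⊕1⊕0⊕1⊕0 = 0
Codeword: 101101001011010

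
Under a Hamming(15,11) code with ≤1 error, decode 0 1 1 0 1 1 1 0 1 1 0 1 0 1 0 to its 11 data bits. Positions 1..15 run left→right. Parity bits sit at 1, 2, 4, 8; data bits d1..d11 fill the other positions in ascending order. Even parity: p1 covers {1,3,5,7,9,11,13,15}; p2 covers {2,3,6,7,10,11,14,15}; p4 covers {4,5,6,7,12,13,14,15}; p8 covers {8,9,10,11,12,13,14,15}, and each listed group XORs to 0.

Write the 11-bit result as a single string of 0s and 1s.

11111101010

s1 (pos 1,3,5,7,9,11,13,15): 0⊕1⊕1⊕1⊕1⊕0⊕0⊕0 = 0
s2 (pos 2,3,6,7,10,11,14,15): 1⊕1⊕1⊕1⊕1⊕0⊕1⊕0 = 0
s4 (pos 4,5,6,7,12,13,14,15): 0⊕1⊕1⊕1⊕1⊕0⊕1⊕0 = 1
s8 (pos 8,9,10,11,12,13,14,15): 0⊕1⊕1⊕0⊕1⊕0⊕1⊕0 = 0
Syndrome s8…s1 = 0100 → error at position 4.
Flip position 4: 011011101101010 → 011111101101010
Read data bits from positions 3,5,6,7,9,10,11,12,13,14,15: 11111101010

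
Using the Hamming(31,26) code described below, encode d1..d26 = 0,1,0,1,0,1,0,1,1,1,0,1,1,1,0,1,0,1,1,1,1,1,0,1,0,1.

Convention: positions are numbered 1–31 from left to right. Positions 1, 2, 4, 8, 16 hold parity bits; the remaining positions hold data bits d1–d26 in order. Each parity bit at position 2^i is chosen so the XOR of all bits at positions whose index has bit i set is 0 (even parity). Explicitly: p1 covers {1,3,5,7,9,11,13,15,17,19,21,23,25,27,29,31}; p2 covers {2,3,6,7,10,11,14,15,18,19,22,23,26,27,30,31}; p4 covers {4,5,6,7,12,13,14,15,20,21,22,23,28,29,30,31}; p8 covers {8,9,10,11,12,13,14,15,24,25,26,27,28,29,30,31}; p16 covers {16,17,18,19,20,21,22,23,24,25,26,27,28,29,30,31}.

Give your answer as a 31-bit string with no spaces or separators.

Place data at non-parity positions: p1 p2 0 p4 1 0 1 p8 0 1 0 1 1 1 0 p16 1 1 1 0 1 0 1 1 1 1 1 0 1 0 1
p1 (pos 1,3,5,7,9,11,13,15,17,19,21,23,25,27,29,31): XOR of data positions = 0⊕1⊕1⊕0⊕0⊕1⊕0⊕1⊕1⊕1⊕1⊕1⊕1⊕1⊕1 = 1
p2 (pos 2,3,6,7,10,11,14,15,18,19,22,23,26,27,30,31): XOR of data positions = 0⊕0⊕1⊕1⊕0⊕1⊕0⊕1⊕1⊕0⊕1⊕1⊕1⊕0⊕1 = 1
p4 (pos 4,5,6,7,12,13,14,15,20,21,22,23,28,29,30,31): XOR of data positions = 1⊕0⊕1⊕1⊕1⊕1⊕0⊕0⊕1⊕0⊕1⊕0⊕1⊕0⊕1 = 1
p8 (pos 8,9,10,11,12,13,14,15,24,25,26,27,28,29,30,31): XOR of data positions = 0⊕1⊕0⊕1⊕1⊕1⊕0⊕1⊕1⊕1⊕1⊕0⊕1⊕0⊕1 = 0
p16 (pos 16,17,18,19,20,21,22,23,24,25,26,27,28,29,30,31): XOR of data positions = 1⊕1⊕1⊕0⊕1⊕0⊕1⊕1⊕1⊕1⊕1⊕0⊕1⊕0⊕1 = 1
Codeword: 1101101001011101111010111110101

1101101001011101111010111110101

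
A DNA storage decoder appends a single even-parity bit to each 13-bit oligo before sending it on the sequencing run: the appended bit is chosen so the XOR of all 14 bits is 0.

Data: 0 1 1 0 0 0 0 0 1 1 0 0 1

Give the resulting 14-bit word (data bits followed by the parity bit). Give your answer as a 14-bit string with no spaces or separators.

XOR of the 13 data bits: 0⊕1⊕1⊕0⊕0⊕0⊕0⊕0⊕1⊕1⊕0⊕0⊕1 = 1
Parity bit = 1 (so all 14 bits XOR to 0).

01100000110011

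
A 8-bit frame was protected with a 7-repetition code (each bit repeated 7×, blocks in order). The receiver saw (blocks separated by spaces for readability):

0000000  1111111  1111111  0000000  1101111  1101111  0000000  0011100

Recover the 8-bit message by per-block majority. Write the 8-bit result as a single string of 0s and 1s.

Block 1 (0000000): 0 ones → 0
Block 2 (1111111): 7 ones → 1
Block 3 (1111111): 7 ones → 1
Block 4 (0000000): 0 ones → 0
Block 5 (1101111): 6 ones → 1
Block 6 (1101111): 6 ones → 1
Block 7 (0000000): 0 ones → 0
Block 8 (0011100): 3 ones → 0

01101100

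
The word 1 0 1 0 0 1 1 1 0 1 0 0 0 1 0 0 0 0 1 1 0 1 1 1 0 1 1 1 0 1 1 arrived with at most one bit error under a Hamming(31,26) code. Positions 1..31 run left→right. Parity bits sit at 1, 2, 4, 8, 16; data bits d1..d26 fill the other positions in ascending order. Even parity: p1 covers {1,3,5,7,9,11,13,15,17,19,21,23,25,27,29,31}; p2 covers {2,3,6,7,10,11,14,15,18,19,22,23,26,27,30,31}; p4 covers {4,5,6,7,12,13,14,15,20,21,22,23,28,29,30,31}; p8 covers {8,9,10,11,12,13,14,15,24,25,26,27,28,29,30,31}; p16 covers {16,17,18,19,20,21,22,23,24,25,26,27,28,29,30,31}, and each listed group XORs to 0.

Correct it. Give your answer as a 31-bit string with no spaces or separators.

1010011101001100001101110111011

s1 (pos 1,3,5,7,9,11,13,15,17,19,21,23,25,27,29,31): 1⊕1⊕0⊕1⊕0⊕0⊕0⊕0⊕0⊕1⊕0⊕1⊕0⊕1⊕0⊕1 = 1
s2 (pos 2,3,6,7,10,11,14,15,18,19,22,23,26,27,30,31): 0⊕1⊕1⊕1⊕1⊕0⊕1⊕0⊕0⊕1⊕1⊕1⊕1⊕1⊕1⊕1 = 0
s4 (pos 4,5,6,7,12,13,14,15,20,21,22,23,28,29,30,31): 0⊕0⊕1⊕1⊕0⊕0⊕1⊕0⊕1⊕0⊕1⊕1⊕1⊕0⊕1⊕1 = 1
s8 (pos 8,9,10,11,12,13,14,15,24,25,26,27,28,29,30,31): 1⊕0⊕1⊕0⊕0⊕0⊕1⊕0⊕1⊕0⊕1⊕1⊕1⊕0⊕1⊕1 = 1
s16 (pos 16,17,18,19,20,21,22,23,24,25,26,27,28,29,30,31): 0⊕0⊕0⊕1⊕1⊕0⊕1⊕1⊕1⊕0⊕1⊕1⊕1⊕0⊕1⊕1 = 0
Syndrome s16…s1 = 01101 → error at position 13.
Flip position 13: 1010011101000100001101110111011 → 1010011101001100001101110111011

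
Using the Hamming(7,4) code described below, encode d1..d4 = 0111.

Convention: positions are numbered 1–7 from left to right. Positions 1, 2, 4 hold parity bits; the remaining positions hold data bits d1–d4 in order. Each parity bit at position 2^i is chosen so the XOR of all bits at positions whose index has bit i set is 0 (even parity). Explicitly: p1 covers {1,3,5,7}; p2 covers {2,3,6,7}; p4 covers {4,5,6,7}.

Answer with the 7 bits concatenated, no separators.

0001111

Place data at non-parity positions: p1 p2 0 p4 1 1 1
p1 (pos 1,3,5,7): XOR of data positions = 0⊕1⊕1 = 0
p2 (pos 2,3,6,7): XOR of data positions = 0⊕1⊕1 = 0
p4 (pos 4,5,6,7): XOR of data positions = 1⊕1⊕1 = 1
Codeword: 0001111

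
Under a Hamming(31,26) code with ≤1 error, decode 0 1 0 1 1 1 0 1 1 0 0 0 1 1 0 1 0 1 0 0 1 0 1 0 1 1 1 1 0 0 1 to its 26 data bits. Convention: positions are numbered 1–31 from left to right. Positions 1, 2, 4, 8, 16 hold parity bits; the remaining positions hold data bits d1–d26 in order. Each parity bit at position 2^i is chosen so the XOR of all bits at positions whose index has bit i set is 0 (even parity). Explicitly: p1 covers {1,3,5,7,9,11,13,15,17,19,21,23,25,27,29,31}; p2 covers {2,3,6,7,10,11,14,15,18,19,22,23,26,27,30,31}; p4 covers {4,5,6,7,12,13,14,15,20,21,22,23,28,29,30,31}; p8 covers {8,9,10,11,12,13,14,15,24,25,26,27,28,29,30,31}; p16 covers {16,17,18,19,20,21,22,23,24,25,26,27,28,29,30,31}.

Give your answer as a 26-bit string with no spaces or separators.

s1 (pos 1,3,5,7,9,11,13,15,17,19,21,23,25,27,29,31): 0⊕0⊕1⊕0⊕1⊕0⊕1⊕0⊕0⊕0⊕1⊕1⊕1⊕1⊕0⊕1 = 0
s2 (pos 2,3,6,7,10,11,14,15,18,19,22,23,26,27,30,31): 1⊕0⊕1⊕0⊕0⊕0⊕1⊕0⊕1⊕0⊕0⊕1⊕1⊕1⊕0⊕1 = 0
s4 (pos 4,5,6,7,12,13,14,15,20,21,22,23,28,29,30,31): 1⊕1⊕1⊕0⊕0⊕1⊕1⊕0⊕0⊕1⊕0⊕1⊕1⊕0⊕0⊕1 = 1
s8 (pos 8,9,10,11,12,13,14,15,24,25,26,27,28,29,30,31): 1⊕1⊕0⊕0⊕0⊕1⊕1⊕0⊕0⊕1⊕1⊕1⊕1⊕0⊕0⊕1 = 1
s16 (pos 16,17,18,19,20,21,22,23,24,25,26,27,28,29,30,31): 1⊕0⊕1⊕0⊕0⊕1⊕0⊕1⊕0⊕1⊕1⊕1⊕1⊕0⊕0⊕1 = 1
Syndrome s16…s1 = 11100 → error at position 28.
Flip position 28: 0101110110001101010010101111001 → 0101110110001101010010101110001
Read data bits from positions 3,5,6,7,9,10,11,12,13,14,15,17,18,19,20,21,22,23,24,25,26,27,28,29,30,31: 01101000110010010101110001

01101000110010010101110001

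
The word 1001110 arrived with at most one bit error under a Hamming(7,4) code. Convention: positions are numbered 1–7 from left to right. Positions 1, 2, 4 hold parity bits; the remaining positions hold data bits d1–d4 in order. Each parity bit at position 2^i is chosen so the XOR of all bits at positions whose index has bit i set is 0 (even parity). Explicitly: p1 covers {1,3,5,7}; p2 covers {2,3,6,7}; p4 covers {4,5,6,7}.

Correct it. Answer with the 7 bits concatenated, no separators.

1001100

s1 (pos 1,3,5,7): 1⊕0⊕1⊕0 = 0
s2 (pos 2,3,6,7): 0⊕0⊕1⊕0 = 1
s4 (pos 4,5,6,7): 1⊕1⊕1⊕0 = 1
Syndrome s4…s1 = 110 → error at position 6.
Flip position 6: 1001110 → 1001100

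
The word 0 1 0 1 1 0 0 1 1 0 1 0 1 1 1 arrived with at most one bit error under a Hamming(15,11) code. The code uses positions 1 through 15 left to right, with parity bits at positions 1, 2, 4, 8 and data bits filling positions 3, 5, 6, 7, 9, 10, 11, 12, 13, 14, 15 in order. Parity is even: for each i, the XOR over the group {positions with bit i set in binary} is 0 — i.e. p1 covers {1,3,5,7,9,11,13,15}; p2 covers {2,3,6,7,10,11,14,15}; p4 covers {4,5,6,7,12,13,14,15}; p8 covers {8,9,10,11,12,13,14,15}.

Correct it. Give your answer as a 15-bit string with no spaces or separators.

s1 (pos 1,3,5,7,9,11,13,15): 0⊕0⊕1⊕0⊕1⊕1⊕1⊕1 = 1
s2 (pos 2,3,6,7,10,11,14,15): 1⊕0⊕0⊕0⊕0⊕1⊕1⊕1 = 0
s4 (pos 4,5,6,7,12,13,14,15): 1⊕1⊕0⊕0⊕0⊕1⊕1⊕1 = 1
s8 (pos 8,9,10,11,12,13,14,15): 1⊕1⊕0⊕1⊕0⊕1⊕1⊕1 = 0
Syndrome s8…s1 = 0101 → error at position 5.
Flip position 5: 010110011010111 → 010100011010111

010100011010111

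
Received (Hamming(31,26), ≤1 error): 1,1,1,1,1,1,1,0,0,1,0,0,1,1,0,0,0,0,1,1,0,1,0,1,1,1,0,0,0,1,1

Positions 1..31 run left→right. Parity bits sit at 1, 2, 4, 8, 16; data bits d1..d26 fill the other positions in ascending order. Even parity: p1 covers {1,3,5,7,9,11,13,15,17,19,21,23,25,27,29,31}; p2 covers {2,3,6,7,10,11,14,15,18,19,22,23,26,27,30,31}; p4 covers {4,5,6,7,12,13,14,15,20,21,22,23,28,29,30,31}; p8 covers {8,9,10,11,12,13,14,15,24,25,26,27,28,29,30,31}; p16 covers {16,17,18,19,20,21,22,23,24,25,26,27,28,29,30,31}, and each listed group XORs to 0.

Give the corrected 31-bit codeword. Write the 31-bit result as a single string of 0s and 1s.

s1 (pos 1,3,5,7,9,11,13,15,17,19,21,23,25,27,29,31): 1⊕1⊕1⊕1⊕0⊕0⊕1⊕0⊕0⊕1⊕0⊕0⊕1⊕0⊕0⊕1 = 0
s2 (pos 2,3,6,7,10,11,14,15,18,19,22,23,26,27,30,31): 1⊕1⊕1⊕1⊕1⊕0⊕1⊕0⊕0⊕1⊕1⊕0⊕1⊕0⊕1⊕1 = 1
s4 (pos 4,5,6,7,12,13,14,15,20,21,22,23,28,29,30,31): 1⊕1⊕1⊕1⊕0⊕1⊕1⊕0⊕1⊕0⊕1⊕0⊕0⊕0⊕1⊕1 = 0
s8 (pos 8,9,10,11,12,13,14,15,24,25,26,27,28,29,30,31): 0⊕0⊕1⊕0⊕0⊕1⊕1⊕0⊕1⊕1⊕1⊕0⊕0⊕0⊕1⊕1 = 0
s16 (pos 16,17,18,19,20,21,22,23,24,25,26,27,28,29,30,31): 0⊕0⊕0⊕1⊕1⊕0⊕1⊕0⊕1⊕1⊕1⊕0⊕0⊕0⊕1⊕1 = 0
Syndrome s16…s1 = 00010 → error at position 2.
Flip position 2: 1111111001001100001101011100011 → 1011111001001100001101011100011

1011111001001100001101011100011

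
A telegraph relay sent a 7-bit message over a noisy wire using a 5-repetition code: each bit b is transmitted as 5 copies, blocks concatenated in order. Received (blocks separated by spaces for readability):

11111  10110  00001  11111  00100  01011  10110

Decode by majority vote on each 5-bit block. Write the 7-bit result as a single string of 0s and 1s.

1101011

Block 1 (11111): 5 ones → 1
Block 2 (10110): 3 ones → 1
Block 3 (00001): 1 one → 0
Block 4 (11111): 5 ones → 1
Block 5 (00100): 1 one → 0
Block 6 (01011): 3 ones → 1
Block 7 (10110): 3 ones → 1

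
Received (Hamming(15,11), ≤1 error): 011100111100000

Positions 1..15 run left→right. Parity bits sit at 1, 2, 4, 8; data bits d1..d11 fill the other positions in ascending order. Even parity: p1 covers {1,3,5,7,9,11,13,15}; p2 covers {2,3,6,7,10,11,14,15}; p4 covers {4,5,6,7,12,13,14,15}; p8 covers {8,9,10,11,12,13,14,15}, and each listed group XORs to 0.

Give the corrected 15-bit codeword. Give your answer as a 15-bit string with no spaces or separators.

011100110100000

s1 (pos 1,3,5,7,9,11,13,15): 0⊕1⊕0⊕1⊕1⊕0⊕0⊕0 = 1
s2 (pos 2,3,6,7,10,11,14,15): 1⊕1⊕0⊕1⊕1⊕0⊕0⊕0 = 0
s4 (pos 4,5,6,7,12,13,14,15): 1⊕0⊕0⊕1⊕0⊕0⊕0⊕0 = 0
s8 (pos 8,9,10,11,12,13,14,15): 1⊕1⊕1⊕0⊕0⊕0⊕0⊕0 = 1
Syndrome s8…s1 = 1001 → error at position 9.
Flip position 9: 011100111100000 → 011100110100000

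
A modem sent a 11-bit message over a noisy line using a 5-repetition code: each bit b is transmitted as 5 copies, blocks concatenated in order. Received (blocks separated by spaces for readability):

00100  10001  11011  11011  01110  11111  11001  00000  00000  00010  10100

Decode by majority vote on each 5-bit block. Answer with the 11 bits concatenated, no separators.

Block 1 (00100): 1 one → 0
Block 2 (10001): 2 ones → 0
Block 3 (11011): 4 ones → 1
Block 4 (11011): 4 ones → 1
Block 5 (01110): 3 ones → 1
Block 6 (11111): 5 ones → 1
Block 7 (11001): 3 ones → 1
Block 8 (00000): 0 ones → 0
Block 9 (00000): 0 ones → 0
Block 10 (00010): 1 one → 0
Block 11 (10100): 2 ones → 0

00111110000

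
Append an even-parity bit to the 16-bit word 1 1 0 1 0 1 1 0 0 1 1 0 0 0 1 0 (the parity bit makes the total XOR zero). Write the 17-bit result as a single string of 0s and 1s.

XOR of the 16 data bits: 1⊕1⊕0⊕1⊕0⊕1⊕1⊕0⊕0⊕1⊕1⊕0⊕0⊕0⊕1⊕0 = 0
Parity bit = 0 (so all 17 bits XOR to 0).

11010110011000100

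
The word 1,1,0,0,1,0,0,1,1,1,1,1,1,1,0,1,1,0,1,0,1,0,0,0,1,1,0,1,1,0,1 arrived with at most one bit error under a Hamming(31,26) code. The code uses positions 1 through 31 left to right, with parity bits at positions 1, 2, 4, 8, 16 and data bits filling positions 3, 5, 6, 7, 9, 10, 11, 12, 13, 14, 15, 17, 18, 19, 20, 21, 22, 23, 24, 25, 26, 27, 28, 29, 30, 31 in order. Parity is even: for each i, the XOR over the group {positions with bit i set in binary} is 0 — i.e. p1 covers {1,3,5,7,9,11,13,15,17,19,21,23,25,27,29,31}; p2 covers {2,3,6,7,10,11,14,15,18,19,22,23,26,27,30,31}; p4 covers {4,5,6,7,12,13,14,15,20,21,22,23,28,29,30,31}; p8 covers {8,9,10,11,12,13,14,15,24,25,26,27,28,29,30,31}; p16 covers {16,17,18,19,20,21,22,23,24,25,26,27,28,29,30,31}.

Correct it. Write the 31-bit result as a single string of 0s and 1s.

s1 (pos 1,3,5,7,9,11,13,15,17,19,21,23,25,27,29,31): 1⊕0⊕1⊕0⊕1⊕1⊕1⊕0⊕1⊕1⊕1⊕0⊕1⊕0⊕1⊕1 = 1
s2 (pos 2,3,6,7,10,11,14,15,18,19,22,23,26,27,30,31): 1⊕0⊕0⊕0⊕1⊕1⊕1⊕0⊕0⊕1⊕0⊕0⊕1⊕0⊕0⊕1 = 1
s4 (pos 4,5,6,7,12,13,14,15,20,21,22,23,28,29,30,31): 0⊕1⊕0⊕0⊕1⊕1⊕1⊕0⊕0⊕1⊕0⊕0⊕1⊕1⊕0⊕1 = 0
s8 (pos 8,9,10,11,12,13,14,15,24,25,26,27,28,29,30,31): 1⊕1⊕1⊕1⊕1⊕1⊕1⊕0⊕0⊕1⊕1⊕0⊕1⊕1⊕0⊕1 = 0
s16 (pos 16,17,18,19,20,21,22,23,24,25,26,27,28,29,30,31): 1⊕1⊕0⊕1⊕0⊕1⊕0⊕0⊕0⊕1⊕1⊕0⊕1⊕1⊕0⊕1 = 1
Syndrome s16…s1 = 10011 → error at position 19.
Flip position 19: 1100100111111101101010001101101 → 1100100111111101100010001101101

1100100111111101100010001101101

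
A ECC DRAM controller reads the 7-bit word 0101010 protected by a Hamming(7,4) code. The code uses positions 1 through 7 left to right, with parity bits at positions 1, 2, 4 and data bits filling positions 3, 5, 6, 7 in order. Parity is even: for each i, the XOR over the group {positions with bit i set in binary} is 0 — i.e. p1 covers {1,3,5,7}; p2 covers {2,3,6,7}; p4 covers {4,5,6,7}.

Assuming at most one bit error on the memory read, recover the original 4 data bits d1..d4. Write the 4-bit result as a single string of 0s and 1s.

0010

s1 (pos 1,3,5,7): 0⊕0⊕0⊕0 = 0
s2 (pos 2,3,6,7): 1⊕0⊕1⊕0 = 0
s4 (pos 4,5,6,7): 1⊕0⊕1⊕0 = 0
Syndrome s4…s1 = 000 → no error.
Read data bits from positions 3,5,6,7: 0010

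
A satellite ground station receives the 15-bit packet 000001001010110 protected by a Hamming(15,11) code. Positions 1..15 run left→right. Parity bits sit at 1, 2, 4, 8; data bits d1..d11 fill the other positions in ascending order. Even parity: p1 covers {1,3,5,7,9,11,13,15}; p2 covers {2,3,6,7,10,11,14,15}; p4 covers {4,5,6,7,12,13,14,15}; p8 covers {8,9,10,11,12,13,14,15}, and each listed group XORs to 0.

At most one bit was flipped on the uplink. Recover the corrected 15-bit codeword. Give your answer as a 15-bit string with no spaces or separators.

000001101010110

s1 (pos 1,3,5,7,9,11,13,15): 0⊕0⊕0⊕0⊕1⊕1⊕1⊕0 = 1
s2 (pos 2,3,6,7,10,11,14,15): 0⊕0⊕1⊕0⊕0⊕1⊕1⊕0 = 1
s4 (pos 4,5,6,7,12,13,14,15): 0⊕0⊕1⊕0⊕0⊕1⊕1⊕0 = 1
s8 (pos 8,9,10,11,12,13,14,15): 0⊕1⊕0⊕1⊕0⊕1⊕1⊕0 = 0
Syndrome s8…s1 = 0111 → error at position 7.
Flip position 7: 000001001010110 → 000001101010110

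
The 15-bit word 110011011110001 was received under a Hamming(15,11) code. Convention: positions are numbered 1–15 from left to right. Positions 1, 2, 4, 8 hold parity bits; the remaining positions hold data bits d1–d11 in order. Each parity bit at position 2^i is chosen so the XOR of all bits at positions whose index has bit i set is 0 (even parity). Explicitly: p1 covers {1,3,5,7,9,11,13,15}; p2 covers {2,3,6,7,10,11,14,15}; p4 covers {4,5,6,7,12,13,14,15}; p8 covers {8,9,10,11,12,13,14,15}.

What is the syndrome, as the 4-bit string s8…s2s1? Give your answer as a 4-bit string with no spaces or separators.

1111

s1 (pos 1,3,5,7,9,11,13,15): 1⊕0⊕1⊕0⊕1⊕1⊕0⊕1 = 1
s2 (pos 2,3,6,7,10,11,14,15): 1⊕0⊕1⊕0⊕1⊕1⊕0⊕1 = 1
s4 (pos 4,5,6,7,12,13,14,15): 0⊕1⊕1⊕0⊕0⊕0⊕0⊕1 = 1
s8 (pos 8,9,10,11,12,13,14,15): 1⊕1⊕1⊕1⊕0⊕0⊕0⊕1 = 1
Syndrome s8…s1 = 1111 → error at position 15.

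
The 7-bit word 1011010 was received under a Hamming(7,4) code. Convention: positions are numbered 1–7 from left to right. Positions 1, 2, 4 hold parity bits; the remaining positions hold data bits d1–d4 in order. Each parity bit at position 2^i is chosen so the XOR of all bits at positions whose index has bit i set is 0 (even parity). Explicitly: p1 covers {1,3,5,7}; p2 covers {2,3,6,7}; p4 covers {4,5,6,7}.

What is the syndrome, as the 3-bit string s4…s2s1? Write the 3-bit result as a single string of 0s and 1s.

s1 (pos 1,3,5,7): 1⊕1⊕0⊕0 = 0
s2 (pos 2,3,6,7): 0⊕1⊕1⊕0 = 0
s4 (pos 4,5,6,7): 1⊕0⊕1⊕0 = 0
Syndrome s4…s1 = 000 → no error.

000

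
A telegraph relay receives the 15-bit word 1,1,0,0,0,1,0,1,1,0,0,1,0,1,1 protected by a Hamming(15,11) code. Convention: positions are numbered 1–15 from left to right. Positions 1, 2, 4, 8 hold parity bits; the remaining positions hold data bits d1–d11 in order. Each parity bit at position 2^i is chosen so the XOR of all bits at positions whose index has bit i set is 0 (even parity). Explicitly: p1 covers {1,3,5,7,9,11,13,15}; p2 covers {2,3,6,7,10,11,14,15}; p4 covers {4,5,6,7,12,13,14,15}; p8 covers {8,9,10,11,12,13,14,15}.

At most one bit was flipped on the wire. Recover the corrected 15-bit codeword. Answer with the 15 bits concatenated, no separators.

s1 (pos 1,3,5,7,9,11,13,15): 1⊕0⊕0⊕0⊕1⊕0⊕0⊕1 = 1
s2 (pos 2,3,6,7,10,11,14,15): 1⊕0⊕1⊕0⊕0⊕0⊕1⊕1 = 0
s4 (pos 4,5,6,7,12,13,14,15): 0⊕0⊕1⊕0⊕1⊕0⊕1⊕1 = 0
s8 (pos 8,9,10,11,12,13,14,15): 1⊕1⊕0⊕0⊕1⊕0⊕1⊕1 = 1
Syndrome s8…s1 = 1001 → error at position 9.
Flip position 9: 110001011001011 → 110001010001011

110001010001011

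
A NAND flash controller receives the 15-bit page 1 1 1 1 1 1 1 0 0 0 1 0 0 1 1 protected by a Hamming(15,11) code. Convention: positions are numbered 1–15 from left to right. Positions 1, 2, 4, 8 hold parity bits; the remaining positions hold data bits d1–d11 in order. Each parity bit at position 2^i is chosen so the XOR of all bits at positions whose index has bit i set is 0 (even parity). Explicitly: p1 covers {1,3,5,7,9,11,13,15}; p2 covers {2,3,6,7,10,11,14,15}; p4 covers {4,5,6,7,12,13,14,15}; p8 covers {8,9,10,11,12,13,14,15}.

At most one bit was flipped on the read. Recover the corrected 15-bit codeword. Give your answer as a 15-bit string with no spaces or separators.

s1 (pos 1,3,5,7,9,11,13,15): 1⊕1⊕1⊕1⊕0⊕1⊕0⊕1 = 0
s2 (pos 2,3,6,7,10,11,14,15): 1⊕1⊕1⊕1⊕0⊕1⊕1⊕1 = 1
s4 (pos 4,5,6,7,12,13,14,15): 1⊕1⊕1⊕1⊕0⊕0⊕1⊕1 = 0
s8 (pos 8,9,10,11,12,13,14,15): 0⊕0⊕0⊕1⊕0⊕0⊕1⊕1 = 1
Syndrome s8…s1 = 1010 → error at position 10.
Flip position 10: 111111100010011 → 111111100110011

111111100110011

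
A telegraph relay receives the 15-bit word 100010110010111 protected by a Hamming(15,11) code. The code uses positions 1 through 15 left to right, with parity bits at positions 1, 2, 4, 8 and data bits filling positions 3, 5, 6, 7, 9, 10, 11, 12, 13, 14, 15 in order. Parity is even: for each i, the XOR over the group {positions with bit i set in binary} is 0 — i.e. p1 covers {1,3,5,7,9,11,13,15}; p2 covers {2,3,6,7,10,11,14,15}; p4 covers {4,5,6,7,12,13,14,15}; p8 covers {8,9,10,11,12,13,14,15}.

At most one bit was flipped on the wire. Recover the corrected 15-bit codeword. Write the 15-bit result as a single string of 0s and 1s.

s1 (pos 1,3,5,7,9,11,13,15): 1⊕0⊕1⊕1⊕0⊕1⊕1⊕1 = 0
s2 (pos 2,3,6,7,10,11,14,15): 0⊕0⊕0⊕1⊕0⊕1⊕1⊕1 = 0
s4 (pos 4,5,6,7,12,13,14,15): 0⊕1⊕0⊕1⊕0⊕1⊕1⊕1 = 1
s8 (pos 8,9,10,11,12,13,14,15): 1⊕0⊕0⊕1⊕0⊕1⊕1⊕1 = 1
Syndrome s8…s1 = 1100 → error at position 12.
Flip position 12: 100010110010111 → 100010110011111

100010110011111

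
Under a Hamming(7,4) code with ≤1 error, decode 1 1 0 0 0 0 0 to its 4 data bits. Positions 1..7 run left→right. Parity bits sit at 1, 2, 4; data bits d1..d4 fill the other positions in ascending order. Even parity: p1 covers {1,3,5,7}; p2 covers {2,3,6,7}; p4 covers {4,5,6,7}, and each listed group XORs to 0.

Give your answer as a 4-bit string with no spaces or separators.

s1 (pos 1,3,5,7): 1⊕0⊕0⊕0 = 1
s2 (pos 2,3,6,7): 1⊕0⊕0⊕0 = 1
s4 (pos 4,5,6,7): 0⊕0⊕0⊕0 = 0
Syndrome s4…s1 = 011 → error at position 3.
Flip position 3: 1100000 → 1110000
Read data bits from positions 3,5,6,7: 1000

1000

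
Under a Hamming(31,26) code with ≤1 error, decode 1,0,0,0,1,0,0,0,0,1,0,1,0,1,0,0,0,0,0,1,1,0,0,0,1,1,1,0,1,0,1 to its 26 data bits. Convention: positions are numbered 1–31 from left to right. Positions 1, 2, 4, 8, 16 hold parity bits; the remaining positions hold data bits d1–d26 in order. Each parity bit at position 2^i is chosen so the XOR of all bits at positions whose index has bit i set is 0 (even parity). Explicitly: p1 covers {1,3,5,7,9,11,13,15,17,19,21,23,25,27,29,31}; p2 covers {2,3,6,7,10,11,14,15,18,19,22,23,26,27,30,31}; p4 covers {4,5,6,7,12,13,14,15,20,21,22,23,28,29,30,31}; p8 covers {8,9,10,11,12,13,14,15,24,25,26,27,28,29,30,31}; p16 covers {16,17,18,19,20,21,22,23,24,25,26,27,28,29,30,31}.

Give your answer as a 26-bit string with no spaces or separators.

01000101010000110101110101

s1 (pos 1,3,5,7,9,11,13,15,17,19,21,23,25,27,29,31): 1⊕0⊕1⊕0⊕0⊕0⊕0⊕0⊕0⊕0⊕1⊕0⊕1⊕1⊕1⊕1 = 1
s2 (pos 2,3,6,7,10,11,14,15,18,19,22,23,26,27,30,31): 0⊕0⊕0⊕0⊕1⊕0⊕1⊕0⊕0⊕0⊕0⊕0⊕1⊕1⊕0⊕1 = 1
s4 (pos 4,5,6,7,12,13,14,15,20,21,22,23,28,29,30,31): 0⊕1⊕0⊕0⊕1⊕0⊕1⊕0⊕1⊕1⊕0⊕0⊕0⊕1⊕0⊕1 = 1
s8 (pos 8,9,10,11,12,13,14,15,24,25,26,27,28,29,30,31): 0⊕0⊕1⊕0⊕1⊕0⊕1⊕0⊕0⊕1⊕1⊕1⊕0⊕1⊕0⊕1 = 0
s16 (pos 16,17,18,19,20,21,22,23,24,25,26,27,28,29,30,31): 0⊕0⊕0⊕0⊕1⊕1⊕0⊕0⊕0⊕1⊕1⊕1⊕0⊕1⊕0⊕1 = 1
Syndrome s16…s1 = 10111 → error at position 23.
Flip position 23: 1000100001010100000110001110101 → 1000100001010100000110101110101
Read data bits from positions 3,5,6,7,9,10,11,12,13,14,15,17,18,19,20,21,22,23,24,25,26,27,28,29,30,31: 01000101010000110101110101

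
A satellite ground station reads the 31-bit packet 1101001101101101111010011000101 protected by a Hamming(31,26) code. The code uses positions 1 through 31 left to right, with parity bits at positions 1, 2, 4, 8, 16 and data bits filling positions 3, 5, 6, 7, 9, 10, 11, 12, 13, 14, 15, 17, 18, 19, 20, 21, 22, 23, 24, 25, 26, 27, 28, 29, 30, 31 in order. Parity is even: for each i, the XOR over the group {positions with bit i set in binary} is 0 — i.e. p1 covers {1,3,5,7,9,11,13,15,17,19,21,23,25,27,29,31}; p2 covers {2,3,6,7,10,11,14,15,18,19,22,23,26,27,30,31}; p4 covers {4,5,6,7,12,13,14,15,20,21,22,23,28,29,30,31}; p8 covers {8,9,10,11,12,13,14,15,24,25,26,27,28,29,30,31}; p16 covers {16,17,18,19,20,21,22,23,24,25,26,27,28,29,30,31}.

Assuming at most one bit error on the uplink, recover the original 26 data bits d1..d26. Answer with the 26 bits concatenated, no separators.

s1 (pos 1,3,5,7,9,11,13,15,17,19,21,23,25,27,29,31): 1⊕0⊕0⊕1⊕0⊕1⊕1⊕0⊕1⊕1⊕1⊕0⊕1⊕0⊕1⊕1 = 0
s2 (pos 2,3,6,7,10,11,14,15,18,19,22,23,26,27,30,31): 1⊕0⊕0⊕1⊕1⊕1⊕1⊕0⊕1⊕1⊕0⊕0⊕0⊕0⊕0⊕1 = 0
s4 (pos 4,5,6,7,12,13,14,15,20,21,22,23,28,29,30,31): 1⊕0⊕0⊕1⊕0⊕1⊕1⊕0⊕0⊕1⊕0⊕0⊕0⊕1⊕0⊕1 = 1
s8 (pos 8,9,10,11,12,13,14,15,24,25,26,27,28,29,30,31): 1⊕0⊕1⊕1⊕0⊕1⊕1⊕0⊕1⊕1⊕0⊕0⊕0⊕1⊕0⊕1 = 1
s16 (pos 16,17,18,19,20,21,22,23,24,25,26,27,28,29,30,31): 1⊕1⊕1⊕1⊕0⊕1⊕0⊕0⊕1⊕1⊕0⊕0⊕0⊕1⊕0⊕1 = 1
Syndrome s16…s1 = 11100 → error at position 28.
Flip position 28: 1101001101101101111010011000101 → 1101001101101101111010011001101
Read data bits from positions 3,5,6,7,9,10,11,12,13,14,15,17,18,19,20,21,22,23,24,25,26,27,28,29,30,31: 00010110110111010011001101

00010110110111010011001101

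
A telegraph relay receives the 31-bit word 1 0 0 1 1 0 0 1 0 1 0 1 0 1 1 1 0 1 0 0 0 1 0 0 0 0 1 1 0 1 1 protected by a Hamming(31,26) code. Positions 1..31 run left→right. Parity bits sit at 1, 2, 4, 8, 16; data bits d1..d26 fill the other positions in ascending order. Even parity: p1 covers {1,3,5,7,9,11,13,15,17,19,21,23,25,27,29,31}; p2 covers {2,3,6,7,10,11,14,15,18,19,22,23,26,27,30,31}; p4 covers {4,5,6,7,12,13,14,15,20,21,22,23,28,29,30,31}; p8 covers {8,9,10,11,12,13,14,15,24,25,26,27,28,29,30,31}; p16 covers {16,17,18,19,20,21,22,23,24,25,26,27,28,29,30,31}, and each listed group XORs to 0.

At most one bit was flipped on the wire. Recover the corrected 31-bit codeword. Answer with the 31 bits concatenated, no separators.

s1 (pos 1,3,5,7,9,11,13,15,17,19,21,23,25,27,29,31): 1⊕0⊕1⊕0⊕0⊕0⊕0⊕1⊕0⊕0⊕0⊕0⊕0⊕1⊕0⊕1 = 1
s2 (pos 2,3,6,7,10,11,14,15,18,19,22,23,26,27,30,31): 0⊕0⊕0⊕0⊕1⊕0⊕1⊕1⊕1⊕0⊕1⊕0⊕0⊕1⊕1⊕1 = 0
s4 (pos 4,5,6,7,12,13,14,15,20,21,22,23,28,29,30,31): 1⊕1⊕0⊕0⊕1⊕0⊕1⊕1⊕0⊕0⊕1⊕0⊕1⊕0⊕1⊕1 = 1
s8 (pos 8,9,10,11,12,13,14,15,24,25,26,27,28,29,30,31): 1⊕0⊕1⊕0⊕1⊕0⊕1⊕1⊕0⊕0⊕0⊕1⊕1⊕0⊕1⊕1 = 1
s16 (pos 16,17,18,19,20,21,22,23,24,25,26,27,28,29,30,31): 1⊕0⊕1⊕0⊕0⊕0⊕1⊕0⊕0⊕0⊕0⊕1⊕1⊕0⊕1⊕1 = 1
Syndrome s16…s1 = 11101 → error at position 29.
Flip position 29: 1001100101010111010001000011011 → 1001100101010111010001000011111

1001100101010111010001000011111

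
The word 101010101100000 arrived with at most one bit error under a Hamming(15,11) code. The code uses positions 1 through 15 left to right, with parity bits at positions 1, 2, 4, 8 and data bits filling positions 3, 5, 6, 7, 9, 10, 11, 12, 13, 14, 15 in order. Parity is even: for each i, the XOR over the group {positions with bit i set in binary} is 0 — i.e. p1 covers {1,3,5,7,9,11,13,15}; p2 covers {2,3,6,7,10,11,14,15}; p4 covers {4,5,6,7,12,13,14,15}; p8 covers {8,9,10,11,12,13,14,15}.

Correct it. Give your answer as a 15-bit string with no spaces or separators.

s1 (pos 1,3,5,7,9,11,13,15): 1⊕1⊕1⊕1⊕1⊕0⊕0⊕0 = 1
s2 (pos 2,3,6,7,10,11,14,15): 0⊕1⊕0⊕1⊕1⊕0⊕0⊕0 = 1
s4 (pos 4,5,6,7,12,13,14,15): 0⊕1⊕0⊕1⊕0⊕0⊕0⊕0 = 0
s8 (pos 8,9,10,11,12,13,14,15): 0⊕1⊕1⊕0⊕0⊕0⊕0⊕0 = 0
Syndrome s8…s1 = 0011 → error at position 3.
Flip position 3: 101010101100000 → 100010101100000

100010101100000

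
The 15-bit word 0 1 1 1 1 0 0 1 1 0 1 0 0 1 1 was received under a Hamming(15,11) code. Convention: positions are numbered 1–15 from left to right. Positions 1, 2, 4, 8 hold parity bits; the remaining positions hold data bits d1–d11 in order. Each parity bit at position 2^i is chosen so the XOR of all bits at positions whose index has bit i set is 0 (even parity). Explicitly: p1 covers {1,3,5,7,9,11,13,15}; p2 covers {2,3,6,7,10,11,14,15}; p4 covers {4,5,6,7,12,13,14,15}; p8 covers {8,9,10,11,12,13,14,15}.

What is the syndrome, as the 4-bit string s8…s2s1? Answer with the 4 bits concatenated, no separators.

1011

s1 (pos 1,3,5,7,9,11,13,15): 0⊕1⊕1⊕0⊕1⊕1⊕0⊕1 = 1
s2 (pos 2,3,6,7,10,11,14,15): 1⊕1⊕0⊕0⊕0⊕1⊕1⊕1 = 1
s4 (pos 4,5,6,7,12,13,14,15): 1⊕1⊕0⊕0⊕0⊕0⊕1⊕1 = 0
s8 (pos 8,9,10,11,12,13,14,15): 1⊕1⊕0⊕1⊕0⊕0⊕1⊕1 = 1
Syndrome s8…s1 = 1011 → error at position 11.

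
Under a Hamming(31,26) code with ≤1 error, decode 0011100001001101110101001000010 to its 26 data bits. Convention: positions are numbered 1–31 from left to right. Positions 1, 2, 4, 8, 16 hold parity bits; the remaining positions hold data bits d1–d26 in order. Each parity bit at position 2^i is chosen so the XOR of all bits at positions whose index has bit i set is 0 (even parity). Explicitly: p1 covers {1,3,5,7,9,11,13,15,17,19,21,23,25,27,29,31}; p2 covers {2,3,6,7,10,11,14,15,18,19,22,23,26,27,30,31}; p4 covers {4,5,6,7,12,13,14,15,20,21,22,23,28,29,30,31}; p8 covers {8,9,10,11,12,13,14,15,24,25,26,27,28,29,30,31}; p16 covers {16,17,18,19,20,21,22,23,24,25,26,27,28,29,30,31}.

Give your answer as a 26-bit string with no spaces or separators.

11000100110110101001000110

s1 (pos 1,3,5,7,9,11,13,15,17,19,21,23,25,27,29,31): 0⊕1⊕1⊕0⊕0⊕0⊕1⊕0⊕1⊕0⊕0⊕0⊕1⊕0⊕0⊕0 = 1
s2 (pos 2,3,6,7,10,11,14,15,18,19,22,23,26,27,30,31): 0⊕1⊕0⊕0⊕1⊕0⊕1⊕0⊕1⊕0⊕1⊕0⊕0⊕0⊕1⊕0 = 0
s4 (pos 4,5,6,7,12,13,14,15,20,21,22,23,28,29,30,31): 1⊕1⊕0⊕0⊕0⊕1⊕1⊕0⊕1⊕0⊕1⊕0⊕0⊕0⊕1⊕0 = 1
s8 (pos 8,9,10,11,12,13,14,15,24,25,26,27,28,29,30,31): 0⊕0⊕1⊕0⊕0⊕1⊕1⊕0⊕0⊕1⊕0⊕0⊕0⊕0⊕1⊕0 = 1
s16 (pos 16,17,18,19,20,21,22,23,24,25,26,27,28,29,30,31): 1⊕1⊕1⊕0⊕1⊕0⊕1⊕0⊕0⊕1⊕0⊕0⊕0⊕0⊕1⊕0 = 1
Syndrome s16…s1 = 11101 → error at position 29.
Flip position 29: 0011100001001101110101001000010 → 0011100001001101110101001000110
Read data bits from positions 3,5,6,7,9,10,11,12,13,14,15,17,18,19,20,21,22,23,24,25,26,27,28,29,30,31: 11000100110110101001000110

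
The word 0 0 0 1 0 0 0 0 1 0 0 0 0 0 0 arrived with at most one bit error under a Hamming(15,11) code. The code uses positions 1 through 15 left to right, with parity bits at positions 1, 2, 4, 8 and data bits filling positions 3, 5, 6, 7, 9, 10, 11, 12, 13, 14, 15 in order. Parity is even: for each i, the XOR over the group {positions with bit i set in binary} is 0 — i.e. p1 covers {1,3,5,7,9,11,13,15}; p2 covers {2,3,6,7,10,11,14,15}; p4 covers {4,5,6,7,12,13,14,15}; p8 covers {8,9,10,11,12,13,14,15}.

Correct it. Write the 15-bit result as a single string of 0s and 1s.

s1 (pos 1,3,5,7,9,11,13,15): 0⊕0⊕0⊕0⊕1⊕0⊕0⊕0 = 1
s2 (pos 2,3,6,7,10,11,14,15): 0⊕0⊕0⊕0⊕0⊕0⊕0⊕0 = 0
s4 (pos 4,5,6,7,12,13,14,15): 1⊕0⊕0⊕0⊕0⊕0⊕0⊕0 = 1
s8 (pos 8,9,10,11,12,13,14,15): 0⊕1⊕0⊕0⊕0⊕0⊕0⊕0 = 1
Syndrome s8…s1 = 1101 → error at position 13.
Flip position 13: 000100001000000 → 000100001000100

000100001000100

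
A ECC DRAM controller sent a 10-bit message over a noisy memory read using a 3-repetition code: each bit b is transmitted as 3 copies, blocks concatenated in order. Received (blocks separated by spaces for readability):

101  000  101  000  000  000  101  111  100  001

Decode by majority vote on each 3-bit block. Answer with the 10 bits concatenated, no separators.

Block 1 (101): 2 ones → 1
Block 2 (000): 0 ones → 0
Block 3 (101): 2 ones → 1
Block 4 (000): 0 ones → 0
Block 5 (000): 0 ones → 0
Block 6 (000): 0 ones → 0
Block 7 (101): 2 ones → 1
Block 8 (111): 3 ones → 1
Block 9 (100): 1 one → 0
Block 10 (001): 1 one → 0

1010001100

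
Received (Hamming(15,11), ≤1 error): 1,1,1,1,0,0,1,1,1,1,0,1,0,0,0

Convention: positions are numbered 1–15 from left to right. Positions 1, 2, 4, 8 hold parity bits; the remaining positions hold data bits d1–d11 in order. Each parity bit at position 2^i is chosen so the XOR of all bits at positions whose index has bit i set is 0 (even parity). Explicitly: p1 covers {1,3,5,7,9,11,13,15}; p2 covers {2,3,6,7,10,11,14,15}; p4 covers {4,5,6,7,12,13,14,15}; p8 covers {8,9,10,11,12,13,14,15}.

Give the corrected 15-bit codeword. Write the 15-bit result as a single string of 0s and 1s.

s1 (pos 1,3,5,7,9,11,13,15): 1⊕1⊕0⊕1⊕1⊕0⊕0⊕0 = 0
s2 (pos 2,3,6,7,10,11,14,15): 1⊕1⊕0⊕1⊕1⊕0⊕0⊕0 = 0
s4 (pos 4,5,6,7,12,13,14,15): 1⊕0⊕0⊕1⊕1⊕0⊕0⊕0 = 1
s8 (pos 8,9,10,11,12,13,14,15): 1⊕1⊕1⊕0⊕1⊕0⊕0⊕0 = 0
Syndrome s8…s1 = 0100 → error at position 4.
Flip position 4: 111100111101000 → 111000111101000

111000111101000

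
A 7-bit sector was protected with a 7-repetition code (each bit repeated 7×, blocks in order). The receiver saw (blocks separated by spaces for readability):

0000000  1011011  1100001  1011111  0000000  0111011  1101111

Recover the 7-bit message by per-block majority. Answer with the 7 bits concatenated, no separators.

Block 1 (0000000): 0 ones → 0
Block 2 (1011011): 5 ones → 1
Block 3 (1100001): 3 ones → 0
Block 4 (1011111): 6 ones → 1
Block 5 (0000000): 0 ones → 0
Block 6 (0111011): 5 ones → 1
Block 7 (1101111): 6 ones → 1

0101011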